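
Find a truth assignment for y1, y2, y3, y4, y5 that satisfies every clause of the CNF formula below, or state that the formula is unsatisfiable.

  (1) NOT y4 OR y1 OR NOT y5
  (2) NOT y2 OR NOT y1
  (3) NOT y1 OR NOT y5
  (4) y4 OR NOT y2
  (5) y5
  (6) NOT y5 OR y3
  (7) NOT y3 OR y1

UNSATISFIABLE

(y5) alone gives y5 = true.
(NOT y1) alone gives y1 = false.
(NOT y4) alone gives y4 = false.
(NOT y2) alone gives y2 = false.
(y3) alone gives y3 = true.
Now (NOT y3) is unsatisfied and unit — conflict.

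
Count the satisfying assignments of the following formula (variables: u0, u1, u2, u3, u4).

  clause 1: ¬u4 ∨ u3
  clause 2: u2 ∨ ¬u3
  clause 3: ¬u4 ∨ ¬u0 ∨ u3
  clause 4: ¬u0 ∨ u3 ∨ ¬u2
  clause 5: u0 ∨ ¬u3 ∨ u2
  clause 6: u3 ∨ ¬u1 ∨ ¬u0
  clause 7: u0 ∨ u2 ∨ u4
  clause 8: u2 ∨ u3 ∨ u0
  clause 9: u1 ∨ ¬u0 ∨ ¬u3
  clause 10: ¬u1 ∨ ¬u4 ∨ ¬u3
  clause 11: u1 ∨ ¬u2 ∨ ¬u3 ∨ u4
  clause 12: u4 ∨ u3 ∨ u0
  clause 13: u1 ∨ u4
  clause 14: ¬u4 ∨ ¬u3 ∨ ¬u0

There are 2^5 = 32 truth assignments over (u0, u1, u2, u3, u4).
Split on u4. With u4 = True, the clauses containing u4 are satisfied and ¬u4 drops from the rest; 1 of the 2^4 = 16 assignments to the other variables satisfy what remains.
With u4 = False, by the same count on the reduced clause set, 2 assignments work.
(One model: u0=F, u1=F, u2=T, u3=T, u4=T.)
Total: 1 + 2 = 3.

3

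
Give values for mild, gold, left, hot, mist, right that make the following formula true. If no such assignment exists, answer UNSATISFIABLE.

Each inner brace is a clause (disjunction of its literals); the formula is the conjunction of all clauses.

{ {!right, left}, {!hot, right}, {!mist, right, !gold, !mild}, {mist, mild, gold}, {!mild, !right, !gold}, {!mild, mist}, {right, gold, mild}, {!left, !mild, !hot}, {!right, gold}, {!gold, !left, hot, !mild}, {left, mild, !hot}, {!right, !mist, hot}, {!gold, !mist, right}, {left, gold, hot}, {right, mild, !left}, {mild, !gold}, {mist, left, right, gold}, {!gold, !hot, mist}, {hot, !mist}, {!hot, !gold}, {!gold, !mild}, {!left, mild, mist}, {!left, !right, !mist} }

UNSATISFIABLE

Branch on right: set right = false.
(!hot) alone gives hot = false.
(!mist) alone gives mist = false.
(!mild) alone gives mild = false.
(gold) alone gives gold = true.
Now (!gold) is unsatisfied and unit — conflict.
Undo right and try right = true.
(left) alone gives left = true.
(gold) alone gives gold = true.
(!mild) alone gives mild = false.
Now (mild) is unsatisfied and unit — conflict.
Both values of right lead to a conflict.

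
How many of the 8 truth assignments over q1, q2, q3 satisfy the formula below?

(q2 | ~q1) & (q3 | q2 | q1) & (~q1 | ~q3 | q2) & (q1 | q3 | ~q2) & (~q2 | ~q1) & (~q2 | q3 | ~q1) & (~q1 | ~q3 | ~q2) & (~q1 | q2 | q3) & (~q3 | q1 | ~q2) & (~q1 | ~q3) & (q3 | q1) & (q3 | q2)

There are 2^3 = 8 truth assignments over (q1, q2, q3).
Split on q1. With q1 = 1, the clauses containing q1 are satisfied and ~q1 drops from the rest; 0 of the 2^2 = 4 assignments to the other variables satisfy what remains.
With q1 = 0, by the same count on the reduced clause set, 1 assignment works.
Total: 0 + 1 = 1.

1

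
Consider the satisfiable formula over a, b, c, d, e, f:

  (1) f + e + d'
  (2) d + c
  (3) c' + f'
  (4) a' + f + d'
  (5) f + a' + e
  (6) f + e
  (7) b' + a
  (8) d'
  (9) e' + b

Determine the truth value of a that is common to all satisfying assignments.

True

Suppose a = 0.
The clause (b') is unit, so b = 0.
The clause (d') is unit, so d = 0.
The clause (c) is unit, so c = 1.
The clause (f') is unit, so f = 0.
The clause (e) is unit, so e = 1.
That conflicts with the unit clause (e').
So every satisfying assignment has a = True.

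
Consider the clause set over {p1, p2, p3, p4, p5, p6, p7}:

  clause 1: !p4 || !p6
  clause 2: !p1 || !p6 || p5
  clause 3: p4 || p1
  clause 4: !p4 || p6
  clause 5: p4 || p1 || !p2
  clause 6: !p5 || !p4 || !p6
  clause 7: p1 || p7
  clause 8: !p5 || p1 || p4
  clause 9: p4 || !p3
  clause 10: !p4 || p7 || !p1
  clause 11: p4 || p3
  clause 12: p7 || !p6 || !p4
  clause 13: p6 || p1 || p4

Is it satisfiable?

No

Branch on p4: set p4 = false.
(p1) alone gives p1 = true.
(!p3) alone gives p3 = false.
That conflicts with the unit clause (p3).
So p4 must be the other value — set p4 = true.
(!p6) alone gives p6 = false.
That conflicts with the unit clause (p6).
Either choice for p4 ends in contradiction.
No assignment satisfies every clause.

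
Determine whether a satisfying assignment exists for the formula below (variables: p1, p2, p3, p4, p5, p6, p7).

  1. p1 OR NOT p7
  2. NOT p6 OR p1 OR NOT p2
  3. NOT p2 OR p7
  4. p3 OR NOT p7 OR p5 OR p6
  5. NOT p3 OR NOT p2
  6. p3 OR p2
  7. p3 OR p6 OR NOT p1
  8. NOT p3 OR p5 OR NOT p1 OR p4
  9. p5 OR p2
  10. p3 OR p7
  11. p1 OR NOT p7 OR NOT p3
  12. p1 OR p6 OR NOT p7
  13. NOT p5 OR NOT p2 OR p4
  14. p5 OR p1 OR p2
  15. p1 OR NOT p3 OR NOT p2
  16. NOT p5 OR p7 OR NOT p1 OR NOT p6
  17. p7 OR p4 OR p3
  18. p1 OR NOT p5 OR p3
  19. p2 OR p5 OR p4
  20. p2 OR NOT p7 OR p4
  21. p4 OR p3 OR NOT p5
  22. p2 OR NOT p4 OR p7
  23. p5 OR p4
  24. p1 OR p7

Yes

Branch on p1: set p1 = true.
Branch on p2: set p2 = false.
(p3) alone gives p3 = true.
(p5) alone gives p5 = true.
Branch on p7: set p7 = true.
(p4) alone gives p4 = true.
Every clause is now satisfied; p6 is unconstrained.
A satisfying assignment: p1: true, p2: false, p3: true, p4: true, p5: true, p6: false, p7: true.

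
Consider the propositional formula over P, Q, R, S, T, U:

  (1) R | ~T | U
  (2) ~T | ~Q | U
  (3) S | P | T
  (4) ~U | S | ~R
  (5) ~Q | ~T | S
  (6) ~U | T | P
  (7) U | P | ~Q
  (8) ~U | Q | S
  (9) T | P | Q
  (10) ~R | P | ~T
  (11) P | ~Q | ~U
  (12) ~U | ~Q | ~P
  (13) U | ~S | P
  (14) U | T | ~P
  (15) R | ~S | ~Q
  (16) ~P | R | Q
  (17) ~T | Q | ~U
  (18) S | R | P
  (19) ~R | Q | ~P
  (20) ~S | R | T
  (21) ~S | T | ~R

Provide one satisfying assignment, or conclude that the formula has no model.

UNSATISFIABLE

Branch on R: set R = 1.
Branch on U: set U = 0.
Branch on T: set T = 0.
(~P) alone gives P = 0.
(S) alone gives S = 1.
Now (~S) is unsatisfied and unit — conflict.
Backtrack on T: now try T = 1.
(~Q) alone gives Q = 0.
(P) alone gives P = 1.
Now (~P) is unsatisfied and unit — conflict.
Either choice for T ends in contradiction.
Backtrack on U: now try U = 1.
(S) alone gives S = 1.
(T) alone gives T = 1.
(P) alone gives P = 1.
(~Q) alone gives Q = 0.
Now (Q) is unsatisfied and unit — conflict.
Either choice for U ends in contradiction.
Backtrack on R: now try R = 0.
Branch on T: set T = 0.
(~S) alone gives S = 0.
(P) alone gives P = 1.
(U) alone gives U = 1.
(Q) alone gives Q = 1.
Now (~Q) is unsatisfied and unit — conflict.
Backtrack on T: now try T = 1.
(U) alone gives U = 1.
(Q) alone gives Q = 1.
(S) alone gives S = 1.
Now (~S) is unsatisfied and unit — conflict.
Either choice for T ends in contradiction.
Either choice for R ends in contradiction.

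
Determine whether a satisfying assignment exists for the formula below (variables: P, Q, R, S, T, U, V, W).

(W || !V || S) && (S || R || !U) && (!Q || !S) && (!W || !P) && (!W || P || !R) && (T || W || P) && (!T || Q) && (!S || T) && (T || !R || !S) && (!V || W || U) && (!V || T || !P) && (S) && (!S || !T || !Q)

The clause (S) is unit, so S = true.
The clause (!Q) is unit, so Q = false.
The clause (!T) is unit, so T = false.
That conflicts with the unit clause (T).
No assignment satisfies every clause.

Unsatisfiable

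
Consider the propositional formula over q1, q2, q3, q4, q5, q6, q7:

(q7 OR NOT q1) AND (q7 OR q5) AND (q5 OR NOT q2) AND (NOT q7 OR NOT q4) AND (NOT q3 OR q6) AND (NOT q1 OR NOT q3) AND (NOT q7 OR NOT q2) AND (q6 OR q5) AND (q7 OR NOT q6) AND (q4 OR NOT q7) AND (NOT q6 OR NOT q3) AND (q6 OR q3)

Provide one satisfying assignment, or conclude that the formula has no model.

Suppose q7 = true.
The clause (NOT q4) is unit, so q4 = false.
But (q4) is also a unit clause — contradiction.
That branch fails; take q7 = false instead.
The clause (NOT q1) is unit, so q1 = false.
The clause (q5) is unit, so q5 = true.
The clause (NOT q6) is unit, so q6 = false.
The clause (NOT q3) is unit, so q3 = false.
But (q3) is also a unit clause — contradiction.
Both values of q7 lead to a conflict.

UNSATISFIABLE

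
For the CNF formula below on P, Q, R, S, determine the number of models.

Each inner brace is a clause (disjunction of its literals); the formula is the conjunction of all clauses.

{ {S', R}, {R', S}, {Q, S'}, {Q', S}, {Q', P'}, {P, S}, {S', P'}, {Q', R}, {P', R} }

1

There are 2^4 = 16 truth assignments over (P, Q, R, S).
Check each against the 9 clauses (columns in the order P, Q, R, S):
  F F F F  ✗ fails (P + S)
  F F F T  ✗ fails (S' + R)
  F F T F  ✗ fails (R' + S)
  F F T T  ✗ fails (Q + S')
  F T F F  ✗ fails (Q' + S)
  F T F T  ✗ fails (S' + R)
  F T T F  ✗ fails (R' + S)
  F T T T  ✓ satisfies all
  T F F F  ✗ fails (P' + R)
  T F F T  ✗ fails (S' + R)
  T F T F  ✗ fails (R' + S)
  T F T T  ✗ fails (Q + S')
  T T F F  ✗ fails (Q' + S)
  T T F T  ✗ fails (S' + R)
  T T T F  ✗ fails (R' + S)
  T T T T  ✗ fails (Q' + P')
1 of the 16 rows is a model.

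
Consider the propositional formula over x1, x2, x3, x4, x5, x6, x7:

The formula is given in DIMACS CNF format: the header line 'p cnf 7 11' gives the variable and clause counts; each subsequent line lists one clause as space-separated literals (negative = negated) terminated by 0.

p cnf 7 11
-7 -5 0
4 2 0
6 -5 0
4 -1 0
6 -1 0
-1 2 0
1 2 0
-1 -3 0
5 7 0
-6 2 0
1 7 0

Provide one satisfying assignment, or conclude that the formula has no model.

Suppose x7 = True.
The clause (¬x5) is unit, so x5 = False.
Suppose x4 = True.
Suppose x6 = False.
The clause (¬x1) is unit, so x1 = False.
The clause (x2) is unit, so x2 = True.
All clauses hold; x3 can take either value.

x1=False; x2=True; x3=True; x4=True; x5=False; x6=False; x7=True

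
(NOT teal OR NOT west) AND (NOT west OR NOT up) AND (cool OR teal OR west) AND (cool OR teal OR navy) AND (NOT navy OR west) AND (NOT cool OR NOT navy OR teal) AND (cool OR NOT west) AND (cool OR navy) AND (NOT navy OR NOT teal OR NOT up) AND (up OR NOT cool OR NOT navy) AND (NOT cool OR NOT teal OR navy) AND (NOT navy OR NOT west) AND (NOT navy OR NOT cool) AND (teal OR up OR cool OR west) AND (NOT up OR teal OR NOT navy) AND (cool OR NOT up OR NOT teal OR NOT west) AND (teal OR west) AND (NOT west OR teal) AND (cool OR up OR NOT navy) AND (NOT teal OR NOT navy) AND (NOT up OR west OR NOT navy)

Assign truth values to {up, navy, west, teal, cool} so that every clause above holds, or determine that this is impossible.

Try teal = false.
The clause (west) is unit, so west = true.
Now (NOT west) is unsatisfied and unit — conflict.
Backtrack on teal: now try teal = true.
The clause (NOT west) is unit, so west = false.
The clause (NOT navy) is unit, so navy = false.
The clause (cool) is unit, so cool = true.
Now (NOT cool) is unsatisfied and unit — conflict.
Neither teal = true nor teal = false works.

UNSATISFIABLE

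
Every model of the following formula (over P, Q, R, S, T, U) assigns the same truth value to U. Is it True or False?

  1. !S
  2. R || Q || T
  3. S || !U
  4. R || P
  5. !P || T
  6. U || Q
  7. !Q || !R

Suppose U = true.
(!S) alone gives S = false.
But (S) is also a unit clause — contradiction.
So every satisfying assignment has U = False.

False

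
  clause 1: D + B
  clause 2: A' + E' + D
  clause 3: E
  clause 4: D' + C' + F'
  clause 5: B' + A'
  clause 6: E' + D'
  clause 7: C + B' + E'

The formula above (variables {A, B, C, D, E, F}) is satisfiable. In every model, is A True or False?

Suppose A = 1.
Unit clause (E) forces E = 1.
Unit clause (D) forces D = 1.
That conflicts with the unit clause (D').
So every satisfying assignment has A = False.

False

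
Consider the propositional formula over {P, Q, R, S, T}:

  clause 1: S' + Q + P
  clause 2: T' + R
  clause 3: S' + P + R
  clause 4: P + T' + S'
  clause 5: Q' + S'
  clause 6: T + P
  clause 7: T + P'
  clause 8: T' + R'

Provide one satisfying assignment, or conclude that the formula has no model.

UNSATISFIABLE

Suppose T = 0.
(P) alone gives P = 1.
But (P') is also a unit clause — contradiction.
That branch fails; take T = 1 instead.
(R) alone gives R = 1.
But (R') is also a unit clause — contradiction.
Both values of T lead to a conflict.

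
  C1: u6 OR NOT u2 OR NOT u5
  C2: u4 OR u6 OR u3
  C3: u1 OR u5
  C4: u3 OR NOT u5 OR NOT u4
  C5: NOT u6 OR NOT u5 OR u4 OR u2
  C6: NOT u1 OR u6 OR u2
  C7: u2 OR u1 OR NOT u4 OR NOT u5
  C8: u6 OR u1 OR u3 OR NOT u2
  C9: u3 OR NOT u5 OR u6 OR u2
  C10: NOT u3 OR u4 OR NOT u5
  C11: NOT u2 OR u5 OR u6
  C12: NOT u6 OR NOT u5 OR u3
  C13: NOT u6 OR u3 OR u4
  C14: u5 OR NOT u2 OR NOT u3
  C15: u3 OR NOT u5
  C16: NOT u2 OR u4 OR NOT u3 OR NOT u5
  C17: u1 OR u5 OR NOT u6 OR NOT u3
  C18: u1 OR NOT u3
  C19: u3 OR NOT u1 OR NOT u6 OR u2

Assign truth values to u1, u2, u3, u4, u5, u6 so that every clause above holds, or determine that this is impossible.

u1=true, u2=false, u3=true, u4=true, u5=true, u6=true

Branch on u1: set u1 = true.
Branch on u6: set u6 = true.
Branch on u5: set u5 = true.
From the singleton clause (u3), u3 = true.
From the singleton clause (u4), u4 = true.
Every clause is now satisfied; u2 is unconstrained.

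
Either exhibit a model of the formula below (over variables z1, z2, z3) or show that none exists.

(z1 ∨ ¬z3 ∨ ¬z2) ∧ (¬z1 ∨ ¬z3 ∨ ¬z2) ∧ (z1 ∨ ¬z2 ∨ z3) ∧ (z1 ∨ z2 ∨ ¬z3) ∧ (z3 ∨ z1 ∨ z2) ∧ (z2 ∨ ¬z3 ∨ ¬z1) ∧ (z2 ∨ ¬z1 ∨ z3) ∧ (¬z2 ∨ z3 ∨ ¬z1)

Branch on z1: set z1 = True.
Branch on z3: set z3 = False.
From the singleton clause (z2), z2 = True.
Now (¬z2) is unsatisfied and unit — conflict.
Backtrack on z3: now try z3 = True.
From the singleton clause (¬z2), z2 = False.
Now (z2) is unsatisfied and unit — conflict.
Either choice for z3 ends in contradiction.
Backtrack on z1: now try z1 = False.
Branch on z3: set z3 = False.
From the singleton clause (¬z2), z2 = False.
Now (z2) is unsatisfied and unit — conflict.
Backtrack on z3: now try z3 = True.
From the singleton clause (¬z2), z2 = False.
Now (z2) is unsatisfied and unit — conflict.
Either choice for z3 ends in contradiction.
Either choice for z1 ends in contradiction.

UNSATISFIABLE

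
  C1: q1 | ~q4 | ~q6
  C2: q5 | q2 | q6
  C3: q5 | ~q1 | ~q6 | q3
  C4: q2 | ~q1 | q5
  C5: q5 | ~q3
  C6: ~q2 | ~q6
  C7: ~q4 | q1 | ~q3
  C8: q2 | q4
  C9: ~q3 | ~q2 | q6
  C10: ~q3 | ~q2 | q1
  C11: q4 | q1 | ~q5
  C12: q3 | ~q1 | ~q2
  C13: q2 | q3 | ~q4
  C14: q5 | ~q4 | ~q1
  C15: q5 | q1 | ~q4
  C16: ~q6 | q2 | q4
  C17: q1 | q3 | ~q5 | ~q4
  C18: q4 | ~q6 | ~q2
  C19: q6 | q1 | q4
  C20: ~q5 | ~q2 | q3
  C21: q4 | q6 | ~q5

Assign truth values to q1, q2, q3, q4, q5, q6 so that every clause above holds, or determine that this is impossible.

q1=1,  q2=0,  q3=1,  q4=1,  q5=1,  q6=0

Try q5 = 1.
Try q2 = 0.
From the singleton clause (q4), q4 = 1.
From the singleton clause (q3), q3 = 1.
From the singleton clause (q1), q1 = 1.
Every clause is now satisfied; q6 is unconstrained.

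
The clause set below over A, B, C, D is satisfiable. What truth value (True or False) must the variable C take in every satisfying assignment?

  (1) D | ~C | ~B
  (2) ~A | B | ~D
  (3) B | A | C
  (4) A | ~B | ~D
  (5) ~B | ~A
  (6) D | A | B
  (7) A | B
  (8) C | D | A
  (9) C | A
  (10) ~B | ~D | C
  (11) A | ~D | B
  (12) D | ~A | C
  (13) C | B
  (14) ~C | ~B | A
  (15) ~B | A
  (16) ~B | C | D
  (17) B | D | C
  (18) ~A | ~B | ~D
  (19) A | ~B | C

True

Suppose C = 0.
From the singleton clause (A), A = 1.
From the singleton clause (~B), B = 0.
That conflicts with the unit clause (B).
So every satisfying assignment has C = True.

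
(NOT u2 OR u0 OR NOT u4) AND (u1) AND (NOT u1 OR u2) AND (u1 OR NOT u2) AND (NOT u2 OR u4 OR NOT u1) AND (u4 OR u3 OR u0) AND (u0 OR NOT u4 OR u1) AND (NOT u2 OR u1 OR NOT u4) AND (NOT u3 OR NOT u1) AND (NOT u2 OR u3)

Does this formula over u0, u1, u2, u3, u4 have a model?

The clause (u1) is unit, so u1 = true.
The clause (u2) is unit, so u2 = true.
The clause (u4) is unit, so u4 = true.
The clause (u0) is unit, so u0 = true.
The clause (NOT u3) is unit, so u3 = false.
But (u3) is also a unit clause — contradiction.
No assignment satisfies every clause.

Unsatisfiable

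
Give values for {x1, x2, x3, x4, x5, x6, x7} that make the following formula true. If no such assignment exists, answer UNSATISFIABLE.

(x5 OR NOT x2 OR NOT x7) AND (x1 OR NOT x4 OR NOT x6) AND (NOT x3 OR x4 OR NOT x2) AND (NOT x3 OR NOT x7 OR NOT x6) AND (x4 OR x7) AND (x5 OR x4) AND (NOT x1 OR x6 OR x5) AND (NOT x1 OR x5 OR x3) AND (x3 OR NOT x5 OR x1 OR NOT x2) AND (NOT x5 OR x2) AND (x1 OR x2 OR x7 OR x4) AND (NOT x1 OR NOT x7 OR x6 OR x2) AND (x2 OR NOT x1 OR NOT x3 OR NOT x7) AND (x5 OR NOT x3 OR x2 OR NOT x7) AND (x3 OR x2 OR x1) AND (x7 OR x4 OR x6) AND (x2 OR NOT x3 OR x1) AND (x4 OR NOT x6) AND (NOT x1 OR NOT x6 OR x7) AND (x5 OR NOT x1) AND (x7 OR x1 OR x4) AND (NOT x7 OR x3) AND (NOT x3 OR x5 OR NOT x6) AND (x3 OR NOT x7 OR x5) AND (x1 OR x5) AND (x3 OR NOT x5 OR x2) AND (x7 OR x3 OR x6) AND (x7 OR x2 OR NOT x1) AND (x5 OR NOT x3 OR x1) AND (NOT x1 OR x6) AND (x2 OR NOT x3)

x1: false; x2: true; x3: true; x4: true; x5: true; x6: false; x7: true

Case x4 = true:
Case x1 = false:
Unit clause (NOT x6) forces x6 = false.
Unit clause (x5) forces x5 = true.
Unit clause (x2) forces x2 = true.
Unit clause (x3) forces x3 = true.
No clause remains; x7 is free.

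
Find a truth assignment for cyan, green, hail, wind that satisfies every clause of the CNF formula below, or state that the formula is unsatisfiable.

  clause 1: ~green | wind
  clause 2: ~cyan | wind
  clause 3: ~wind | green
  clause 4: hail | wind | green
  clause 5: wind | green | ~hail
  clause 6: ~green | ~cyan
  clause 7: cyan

The clause (cyan) is unit, so cyan = 1.
The clause (wind) is unit, so wind = 1.
The clause (green) is unit, so green = 1.
Now (~green) is unsatisfied and unit — conflict.

UNSATISFIABLE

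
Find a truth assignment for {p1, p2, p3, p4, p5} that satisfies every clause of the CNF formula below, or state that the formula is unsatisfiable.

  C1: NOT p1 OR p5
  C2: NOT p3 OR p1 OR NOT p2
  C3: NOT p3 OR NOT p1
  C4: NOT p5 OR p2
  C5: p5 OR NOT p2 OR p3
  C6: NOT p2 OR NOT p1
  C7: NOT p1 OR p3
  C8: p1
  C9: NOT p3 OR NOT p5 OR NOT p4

UNSATISFIABLE

Unit clause (p1) forces p1 = true.
Unit clause (p5) forces p5 = true.
Unit clause (NOT p3) forces p3 = false.
But (p3) is also a unit clause — contradiction.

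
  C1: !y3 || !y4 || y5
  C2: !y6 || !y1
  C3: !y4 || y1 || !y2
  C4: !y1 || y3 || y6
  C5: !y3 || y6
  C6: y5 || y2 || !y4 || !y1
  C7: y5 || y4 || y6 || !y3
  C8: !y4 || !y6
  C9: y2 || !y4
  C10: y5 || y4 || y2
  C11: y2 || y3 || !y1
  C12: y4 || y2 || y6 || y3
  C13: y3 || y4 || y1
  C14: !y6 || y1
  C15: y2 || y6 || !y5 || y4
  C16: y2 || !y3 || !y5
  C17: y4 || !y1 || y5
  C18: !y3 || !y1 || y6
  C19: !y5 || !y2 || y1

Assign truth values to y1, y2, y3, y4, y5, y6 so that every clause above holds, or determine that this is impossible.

Case y6 = false:
The clause (!y3) is unit, so y3 = false.
The clause (!y1) is unit, so y1 = false.
The clause (y4) is unit, so y4 = true.
The clause (!y2) is unit, so y2 = false.
But (y2) is also a unit clause — contradiction.
That branch fails; take y6 = true instead.
The clause (!y1) is unit, so y1 = false.
But (y1) is also a unit clause — contradiction.
Either choice for y6 ends in contradiction.

UNSATISFIABLE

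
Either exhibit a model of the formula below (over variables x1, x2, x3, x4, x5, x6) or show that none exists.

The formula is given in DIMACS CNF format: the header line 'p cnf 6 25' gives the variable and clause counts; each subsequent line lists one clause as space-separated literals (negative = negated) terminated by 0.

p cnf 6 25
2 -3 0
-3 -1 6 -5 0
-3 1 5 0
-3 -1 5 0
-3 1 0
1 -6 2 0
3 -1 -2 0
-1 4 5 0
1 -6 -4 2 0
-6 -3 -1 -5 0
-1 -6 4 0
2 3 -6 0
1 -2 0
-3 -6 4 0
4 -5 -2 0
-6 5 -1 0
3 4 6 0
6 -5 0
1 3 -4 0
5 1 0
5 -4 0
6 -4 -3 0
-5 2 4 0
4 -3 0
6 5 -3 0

Suppose x2 = True.
The clause (x1) is unit, so x1 = True.
The clause (x3) is unit, so x3 = True.
The clause (x5) is unit, so x5 = True.
The clause (x6) is unit, so x6 = True.
That conflicts with the unit clause (¬x6).
Undo x2 and try x2 = False.
The clause (¬x3) is unit, so x3 = False.
The clause (¬x6) is unit, so x6 = False.
The clause (x4) is unit, so x4 = True.
The clause (¬x5) is unit, so x5 = False.
That conflicts with the unit clause (x5).
Either choice for x2 ends in contradiction.

UNSATISFIABLE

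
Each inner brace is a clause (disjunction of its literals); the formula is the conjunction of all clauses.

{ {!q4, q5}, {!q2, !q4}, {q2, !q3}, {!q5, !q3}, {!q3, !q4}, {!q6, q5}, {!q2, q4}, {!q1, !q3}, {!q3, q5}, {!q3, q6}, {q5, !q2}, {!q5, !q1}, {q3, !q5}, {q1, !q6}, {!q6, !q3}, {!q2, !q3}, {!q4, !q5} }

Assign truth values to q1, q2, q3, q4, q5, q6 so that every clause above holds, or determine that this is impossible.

Branch on q4: set q4 = false.
Unit clause (!q2) forces q2 = false.
Unit clause (!q3) forces q3 = false.
Unit clause (!q5) forces q5 = false.
Unit clause (!q6) forces q6 = false.
Every clause is now satisfied; q1 is unconstrained.

q1=true; q2=false; q3=false; q4=false; q5=false; q6=false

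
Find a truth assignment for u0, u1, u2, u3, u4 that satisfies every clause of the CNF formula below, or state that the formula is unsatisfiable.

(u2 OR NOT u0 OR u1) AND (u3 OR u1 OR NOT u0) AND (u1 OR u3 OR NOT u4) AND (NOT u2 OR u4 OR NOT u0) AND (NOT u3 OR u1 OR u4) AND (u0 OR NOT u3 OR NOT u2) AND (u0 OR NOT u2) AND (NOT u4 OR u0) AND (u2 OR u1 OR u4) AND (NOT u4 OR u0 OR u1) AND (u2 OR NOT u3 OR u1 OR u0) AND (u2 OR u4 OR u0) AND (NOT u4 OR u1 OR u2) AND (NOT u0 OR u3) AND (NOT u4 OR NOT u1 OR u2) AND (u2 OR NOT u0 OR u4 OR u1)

Case u0 = true:
The clause (u3) is unit, so u3 = true.
Case u2 = false:
The clause (u1) is unit, so u1 = true.
The clause (NOT u4) is unit, so u4 = false.
This assignment satisfies each clause.

u0 ↦ true, u1 ↦ true, u2 ↦ false, u3 ↦ true, u4 ↦ false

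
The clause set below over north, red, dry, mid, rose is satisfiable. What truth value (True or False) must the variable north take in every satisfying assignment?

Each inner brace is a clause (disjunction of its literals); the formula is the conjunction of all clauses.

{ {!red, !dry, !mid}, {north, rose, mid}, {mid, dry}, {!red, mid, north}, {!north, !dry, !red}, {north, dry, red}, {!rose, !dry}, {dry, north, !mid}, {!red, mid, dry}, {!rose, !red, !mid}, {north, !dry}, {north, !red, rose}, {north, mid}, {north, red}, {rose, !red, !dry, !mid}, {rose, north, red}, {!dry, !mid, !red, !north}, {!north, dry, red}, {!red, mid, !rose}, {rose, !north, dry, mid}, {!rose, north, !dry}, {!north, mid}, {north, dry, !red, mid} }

True

Suppose north = false.
The clause (!dry) is unit, so dry = false.
The clause (mid) is unit, so mid = true.
Now (!mid) is unsatisfied and unit — conflict.
So every satisfying assignment has north = True.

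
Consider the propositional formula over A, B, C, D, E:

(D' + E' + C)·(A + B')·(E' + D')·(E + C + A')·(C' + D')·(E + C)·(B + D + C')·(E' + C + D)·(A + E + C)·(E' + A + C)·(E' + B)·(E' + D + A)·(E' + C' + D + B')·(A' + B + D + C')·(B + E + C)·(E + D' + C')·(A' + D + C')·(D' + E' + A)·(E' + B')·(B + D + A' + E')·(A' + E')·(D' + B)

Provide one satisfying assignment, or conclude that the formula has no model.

UNSATISFIABLE

Try A = 1.
From the singleton clause (E'), E = 0.
From the singleton clause (C), C = 1.
From the singleton clause (D'), D = 0.
But (D) is also a unit clause — contradiction.
Undo A and try A = 0.
From the singleton clause (B'), B = 0.
From the singleton clause (E'), E = 0.
From the singleton clause (C), C = 1.
From the singleton clause (D'), D = 0.
But (D) is also a unit clause — contradiction.
Neither A = 1 nor A = 0 works.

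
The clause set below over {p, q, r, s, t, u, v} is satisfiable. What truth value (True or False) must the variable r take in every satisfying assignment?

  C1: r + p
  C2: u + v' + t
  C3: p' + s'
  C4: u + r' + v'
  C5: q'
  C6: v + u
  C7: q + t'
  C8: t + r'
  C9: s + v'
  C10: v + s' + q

False

Suppose r = 1.
(q') alone gives q = 0.
(t') alone gives t = 0.
Now (t) is unsatisfied and unit — conflict.
So every satisfying assignment has r = False.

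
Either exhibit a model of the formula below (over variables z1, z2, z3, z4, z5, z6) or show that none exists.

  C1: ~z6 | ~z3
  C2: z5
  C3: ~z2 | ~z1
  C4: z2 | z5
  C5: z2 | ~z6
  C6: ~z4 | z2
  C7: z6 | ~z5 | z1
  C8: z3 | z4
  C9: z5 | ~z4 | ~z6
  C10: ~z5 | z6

z1=0; z2=1; z3=0; z4=1; z5=1; z6=1

Unit clause (z5) forces z5 = 1.
Unit clause (z6) forces z6 = 1.
Unit clause (~z3) forces z3 = 0.
Unit clause (z2) forces z2 = 1.
Unit clause (~z1) forces z1 = 0.
Unit clause (z4) forces z4 = 1.
Every clause now holds.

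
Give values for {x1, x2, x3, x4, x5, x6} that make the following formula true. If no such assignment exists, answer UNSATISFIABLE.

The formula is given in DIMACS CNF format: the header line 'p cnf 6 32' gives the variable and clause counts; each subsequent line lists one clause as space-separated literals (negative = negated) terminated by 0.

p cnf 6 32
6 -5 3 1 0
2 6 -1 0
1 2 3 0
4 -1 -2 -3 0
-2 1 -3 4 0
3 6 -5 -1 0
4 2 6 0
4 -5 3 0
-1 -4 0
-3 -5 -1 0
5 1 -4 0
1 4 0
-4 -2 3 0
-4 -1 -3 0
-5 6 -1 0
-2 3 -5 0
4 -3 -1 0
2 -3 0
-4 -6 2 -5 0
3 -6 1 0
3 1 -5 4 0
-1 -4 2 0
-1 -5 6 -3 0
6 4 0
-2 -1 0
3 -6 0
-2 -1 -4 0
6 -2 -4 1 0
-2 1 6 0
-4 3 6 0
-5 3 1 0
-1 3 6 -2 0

Case x1 = False:
Unit clause (x4) forces x4 = True.
Unit clause (x5) forces x5 = True.
Unit clause (x3) forces x3 = True.
Unit clause (x2) forces x2 = True.
Unit clause (x6) forces x6 = True.
All clauses are satisfied.

x1=False,  x2=True,  x3=True,  x4=True,  x5=True,  x6=True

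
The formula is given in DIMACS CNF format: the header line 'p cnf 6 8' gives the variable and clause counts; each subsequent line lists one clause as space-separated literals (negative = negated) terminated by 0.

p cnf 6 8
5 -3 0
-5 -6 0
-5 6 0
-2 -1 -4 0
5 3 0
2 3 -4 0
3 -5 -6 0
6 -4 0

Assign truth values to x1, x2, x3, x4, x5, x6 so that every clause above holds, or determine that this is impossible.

UNSATISFIABLE

Case x5 = True:
Unit clause (¬x6) forces x6 = False.
That conflicts with the unit clause (x6).
Undo x5 and try x5 = False.
Unit clause (¬x3) forces x3 = False.
That conflicts with the unit clause (x3).
Neither x5 = True nor x5 = False works.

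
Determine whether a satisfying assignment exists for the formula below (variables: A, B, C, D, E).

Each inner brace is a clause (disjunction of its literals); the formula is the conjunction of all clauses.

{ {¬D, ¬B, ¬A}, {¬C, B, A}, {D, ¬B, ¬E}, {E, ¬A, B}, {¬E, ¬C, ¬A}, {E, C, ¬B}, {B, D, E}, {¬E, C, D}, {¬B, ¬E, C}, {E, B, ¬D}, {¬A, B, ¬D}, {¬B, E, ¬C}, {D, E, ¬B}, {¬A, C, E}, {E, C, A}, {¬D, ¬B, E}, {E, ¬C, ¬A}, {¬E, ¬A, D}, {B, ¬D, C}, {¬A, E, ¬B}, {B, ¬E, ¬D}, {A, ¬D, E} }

Satisfiable

Suppose D = True.
Suppose B = True.
(¬A) alone gives A = False.
(E) alone gives E = True.
(C) alone gives C = True.
All clauses are satisfied.
A satisfying assignment: A=False, B=True, C=True, D=True, E=True.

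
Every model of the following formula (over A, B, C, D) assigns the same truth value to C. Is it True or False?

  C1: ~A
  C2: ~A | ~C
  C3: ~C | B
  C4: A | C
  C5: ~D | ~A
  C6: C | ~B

Suppose C = 0.
Unit clause (~A) forces A = 0.
Now (A) is unsatisfied and unit — conflict.
So every satisfying assignment has C = True.

True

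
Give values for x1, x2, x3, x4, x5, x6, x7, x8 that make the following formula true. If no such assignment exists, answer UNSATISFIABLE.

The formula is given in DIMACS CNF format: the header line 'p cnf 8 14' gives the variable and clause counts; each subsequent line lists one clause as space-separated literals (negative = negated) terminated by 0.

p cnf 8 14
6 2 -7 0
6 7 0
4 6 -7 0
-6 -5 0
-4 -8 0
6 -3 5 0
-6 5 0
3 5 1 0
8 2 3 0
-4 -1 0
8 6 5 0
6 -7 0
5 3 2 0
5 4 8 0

Case x6 = True:
(¬x5) alone gives x5 = False.
That conflicts with the unit clause (x5).
Backtrack on x6: now try x6 = False.
(x7) alone gives x7 = True.
That conflicts with the unit clause (¬x7).
Either choice for x6 ends in contradiction.

UNSATISFIABLE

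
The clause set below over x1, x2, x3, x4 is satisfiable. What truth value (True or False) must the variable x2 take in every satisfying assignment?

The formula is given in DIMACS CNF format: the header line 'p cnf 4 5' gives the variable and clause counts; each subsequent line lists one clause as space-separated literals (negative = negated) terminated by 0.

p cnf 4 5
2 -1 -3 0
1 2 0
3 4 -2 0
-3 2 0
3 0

True

Suppose x2 = False.
(x1) alone gives x1 = True.
(¬x3) alone gives x3 = False.
Now (x3) is unsatisfied and unit — conflict.
So every satisfying assignment has x2 = True.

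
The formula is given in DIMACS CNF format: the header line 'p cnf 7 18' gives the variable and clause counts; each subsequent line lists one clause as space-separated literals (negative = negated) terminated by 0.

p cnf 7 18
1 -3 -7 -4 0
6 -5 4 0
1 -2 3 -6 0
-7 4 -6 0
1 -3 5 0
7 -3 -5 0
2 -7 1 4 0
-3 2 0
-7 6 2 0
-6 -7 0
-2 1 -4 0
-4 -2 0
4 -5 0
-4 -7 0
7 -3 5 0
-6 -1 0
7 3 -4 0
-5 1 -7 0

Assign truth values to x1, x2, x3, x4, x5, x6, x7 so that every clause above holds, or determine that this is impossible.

x1=False; x2=True; x3=False; x4=False; x5=False; x6=False; x7=True

Case x3 = False:
Case x6 = False:
Case x5 = False:
Case x7 = True:
The clause (x2) is unit, so x2 = True.
The clause (¬x4) is unit, so x4 = False.
All clauses hold; x1 can take either value.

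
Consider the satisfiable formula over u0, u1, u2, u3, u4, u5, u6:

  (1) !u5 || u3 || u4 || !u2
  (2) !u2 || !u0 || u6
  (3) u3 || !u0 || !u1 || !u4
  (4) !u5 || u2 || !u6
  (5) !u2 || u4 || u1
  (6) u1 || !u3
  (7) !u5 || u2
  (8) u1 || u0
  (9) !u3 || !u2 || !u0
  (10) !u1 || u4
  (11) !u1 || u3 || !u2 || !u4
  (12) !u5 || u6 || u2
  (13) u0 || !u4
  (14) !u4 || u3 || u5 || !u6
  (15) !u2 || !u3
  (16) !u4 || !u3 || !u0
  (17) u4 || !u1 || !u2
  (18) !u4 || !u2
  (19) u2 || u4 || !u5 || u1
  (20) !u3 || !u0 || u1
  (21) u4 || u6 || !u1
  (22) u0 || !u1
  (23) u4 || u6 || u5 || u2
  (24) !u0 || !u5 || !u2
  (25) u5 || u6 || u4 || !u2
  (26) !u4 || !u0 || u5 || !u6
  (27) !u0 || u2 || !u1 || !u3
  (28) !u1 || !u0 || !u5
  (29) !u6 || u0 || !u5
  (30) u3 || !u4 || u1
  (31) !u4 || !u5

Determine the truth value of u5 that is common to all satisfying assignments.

False

Suppose u5 = true.
From the singleton clause (u2), u2 = true.
From the singleton clause (!u3), u3 = false.
From the singleton clause (u4), u4 = true.
But (!u4) is also a unit clause — contradiction.
So every satisfying assignment has u5 = False.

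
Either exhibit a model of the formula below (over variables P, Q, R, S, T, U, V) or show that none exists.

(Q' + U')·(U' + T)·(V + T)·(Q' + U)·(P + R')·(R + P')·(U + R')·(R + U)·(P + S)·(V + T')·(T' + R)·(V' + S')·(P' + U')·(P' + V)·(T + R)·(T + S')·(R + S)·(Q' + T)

UNSATISFIABLE

Suppose Q = 0.
Suppose U = 0.
From the singleton clause (R'), R = 0.
That conflicts with the unit clause (R).
Backtrack on U: now try U = 1.
From the singleton clause (T), T = 1.
From the singleton clause (V), V = 1.
From the singleton clause (R), R = 1.
From the singleton clause (P), P = 1.
That conflicts with the unit clause (P').
Either choice for U ends in contradiction.
Backtrack on Q: now try Q = 1.
From the singleton clause (U'), U = 0.
That conflicts with the unit clause (U).
Either choice for Q ends in contradiction.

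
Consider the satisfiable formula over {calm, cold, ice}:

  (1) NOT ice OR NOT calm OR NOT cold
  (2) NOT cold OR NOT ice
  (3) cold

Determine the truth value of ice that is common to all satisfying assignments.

Suppose ice = true.
(NOT cold) alone gives cold = false.
That conflicts with the unit clause (cold).
So every satisfying assignment has ice = False.

False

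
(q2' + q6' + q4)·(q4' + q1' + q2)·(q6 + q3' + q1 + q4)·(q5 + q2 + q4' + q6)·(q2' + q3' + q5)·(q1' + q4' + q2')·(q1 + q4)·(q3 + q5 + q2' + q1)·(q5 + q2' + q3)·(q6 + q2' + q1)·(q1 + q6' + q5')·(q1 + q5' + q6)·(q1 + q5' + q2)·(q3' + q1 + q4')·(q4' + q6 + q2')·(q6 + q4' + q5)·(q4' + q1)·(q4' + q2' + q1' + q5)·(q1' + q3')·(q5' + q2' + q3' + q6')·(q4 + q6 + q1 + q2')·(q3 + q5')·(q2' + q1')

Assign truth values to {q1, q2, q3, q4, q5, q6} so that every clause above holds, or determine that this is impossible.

Suppose q1 = 1.
The clause (q3') is unit, so q3 = 0.
The clause (q5') is unit, so q5 = 0.
The clause (q2') is unit, so q2 = 0.
The clause (q4') is unit, so q4 = 0.
Every clause is now satisfied; q6 is unconstrained.

q1: 1, q2: 0, q3: 0, q4: 0, q5: 0, q6: 0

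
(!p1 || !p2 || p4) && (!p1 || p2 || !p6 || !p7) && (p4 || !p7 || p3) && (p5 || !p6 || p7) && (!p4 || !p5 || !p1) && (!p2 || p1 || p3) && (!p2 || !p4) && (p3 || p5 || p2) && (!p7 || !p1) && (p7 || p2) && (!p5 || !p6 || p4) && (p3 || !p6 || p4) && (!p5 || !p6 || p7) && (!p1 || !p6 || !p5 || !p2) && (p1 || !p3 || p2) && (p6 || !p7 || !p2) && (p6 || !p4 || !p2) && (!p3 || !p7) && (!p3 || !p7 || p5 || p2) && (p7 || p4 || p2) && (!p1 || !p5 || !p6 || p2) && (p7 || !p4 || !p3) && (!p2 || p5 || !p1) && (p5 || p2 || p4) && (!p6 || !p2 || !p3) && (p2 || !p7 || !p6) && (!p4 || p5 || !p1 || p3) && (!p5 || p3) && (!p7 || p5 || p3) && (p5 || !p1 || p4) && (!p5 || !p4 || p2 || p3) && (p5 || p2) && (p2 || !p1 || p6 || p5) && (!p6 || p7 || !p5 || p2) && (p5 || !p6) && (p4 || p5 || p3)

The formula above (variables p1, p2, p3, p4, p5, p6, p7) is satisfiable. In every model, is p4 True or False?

False

Suppose p4 = true.
Unit clause (!p2) forces p2 = false.
Unit clause (p7) forces p7 = true.
Unit clause (!p1) forces p1 = false.
Unit clause (!p3) forces p3 = false.
Unit clause (p5) forces p5 = true.
Now (!p5) is unsatisfied and unit — conflict.
So every satisfying assignment has p4 = False.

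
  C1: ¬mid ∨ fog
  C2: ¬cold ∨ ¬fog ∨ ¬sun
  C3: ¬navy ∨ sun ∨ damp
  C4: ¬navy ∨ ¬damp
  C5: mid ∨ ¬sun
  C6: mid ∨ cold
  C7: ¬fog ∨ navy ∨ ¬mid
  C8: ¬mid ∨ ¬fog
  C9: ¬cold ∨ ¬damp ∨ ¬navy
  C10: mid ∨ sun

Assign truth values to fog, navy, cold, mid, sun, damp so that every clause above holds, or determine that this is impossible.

Case mid = False:
From the singleton clause (¬sun), sun = False.
That conflicts with the unit clause (sun).
Undo mid and try mid = True.
From the singleton clause (fog), fog = True.
That conflicts with the unit clause (¬fog).
Both values of mid lead to a conflict.

UNSATISFIABLE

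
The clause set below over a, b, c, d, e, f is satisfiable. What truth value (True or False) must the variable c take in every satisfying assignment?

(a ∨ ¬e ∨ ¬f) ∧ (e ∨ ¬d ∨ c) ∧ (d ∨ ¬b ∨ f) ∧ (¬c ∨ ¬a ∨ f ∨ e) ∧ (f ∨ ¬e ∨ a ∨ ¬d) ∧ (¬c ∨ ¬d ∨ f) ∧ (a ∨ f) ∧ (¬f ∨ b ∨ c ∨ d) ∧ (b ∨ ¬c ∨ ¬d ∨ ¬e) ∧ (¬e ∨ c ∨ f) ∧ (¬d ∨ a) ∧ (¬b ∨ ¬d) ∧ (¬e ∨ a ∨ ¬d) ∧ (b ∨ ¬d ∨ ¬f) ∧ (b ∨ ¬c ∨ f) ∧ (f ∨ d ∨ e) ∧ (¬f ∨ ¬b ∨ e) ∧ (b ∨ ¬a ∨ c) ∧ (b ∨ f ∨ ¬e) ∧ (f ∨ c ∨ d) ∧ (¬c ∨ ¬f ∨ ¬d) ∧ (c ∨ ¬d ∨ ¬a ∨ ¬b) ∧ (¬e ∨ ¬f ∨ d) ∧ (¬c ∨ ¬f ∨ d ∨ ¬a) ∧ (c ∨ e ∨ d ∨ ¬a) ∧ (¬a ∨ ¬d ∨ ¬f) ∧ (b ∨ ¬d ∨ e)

True

Suppose c = False.
Branch on e: set e = True.
The clause (f) is unit, so f = True.
The clause (a) is unit, so a = True.
The clause (b) is unit, so b = True.
The clause (¬d) is unit, so d = False.
But (d) is also a unit clause — contradiction.
So e must be the other value — set e = False.
The clause (¬d) is unit, so d = False.
The clause (f) is unit, so f = True.
The clause (b) is unit, so b = True.
But (¬b) is also a unit clause — contradiction.
Neither e = True nor e = False works.
So every satisfying assignment has c = True.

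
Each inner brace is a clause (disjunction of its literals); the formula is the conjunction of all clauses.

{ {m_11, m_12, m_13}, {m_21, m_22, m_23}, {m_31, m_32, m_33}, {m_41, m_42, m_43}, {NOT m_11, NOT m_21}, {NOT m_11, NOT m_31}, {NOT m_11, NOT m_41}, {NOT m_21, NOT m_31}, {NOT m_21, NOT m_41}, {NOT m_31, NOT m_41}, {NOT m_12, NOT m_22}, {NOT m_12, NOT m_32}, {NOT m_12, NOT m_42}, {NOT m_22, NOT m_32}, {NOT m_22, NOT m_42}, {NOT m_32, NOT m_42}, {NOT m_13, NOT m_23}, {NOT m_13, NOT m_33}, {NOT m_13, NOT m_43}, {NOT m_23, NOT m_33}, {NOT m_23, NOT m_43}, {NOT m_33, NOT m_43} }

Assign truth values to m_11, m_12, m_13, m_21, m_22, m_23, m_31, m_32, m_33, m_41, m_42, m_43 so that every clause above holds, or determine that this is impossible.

Branch on m_11: set m_11 = false.
Branch on m_12: set m_12 = true.
Unit clause (NOT m_22) forces m_22 = false.
Unit clause (NOT m_32) forces m_32 = false.
Unit clause (NOT m_42) forces m_42 = false.
Branch on m_21: set m_21 = true.
Unit clause (NOT m_31) forces m_31 = false.
Unit clause (m_33) forces m_33 = true.
Unit clause (NOT m_41) forces m_41 = false.
Unit clause (m_43) forces m_43 = true.
Now (NOT m_43) is unsatisfied and unit — conflict.
That branch fails; take m_21 = false instead.
Unit clause (m_23) forces m_23 = true.
Unit clause (NOT m_13) forces m_13 = false.
Unit clause (NOT m_33) forces m_33 = false.
Unit clause (m_31) forces m_31 = true.
Unit clause (NOT m_41) forces m_41 = false.
Unit clause (m_43) forces m_43 = true.
Now (NOT m_43) is unsatisfied and unit — conflict.
Both values of m_21 lead to a conflict.
That branch fails; take m_12 = false instead.
Unit clause (m_13) forces m_13 = true.
Unit clause (NOT m_23) forces m_23 = false.
Unit clause (NOT m_33) forces m_33 = false.
Unit clause (NOT m_43) forces m_43 = false.
Branch on m_21: set m_21 = true.
Unit clause (NOT m_31) forces m_31 = false.
Unit clause (m_32) forces m_32 = true.
Unit clause (NOT m_41) forces m_41 = false.
Unit clause (m_42) forces m_42 = true.
Now (NOT m_42) is unsatisfied and unit — conflict.
That branch fails; take m_21 = false instead.
Unit clause (m_22) forces m_22 = true.
Unit clause (NOT m_32) forces m_32 = false.
Unit clause (m_31) forces m_31 = true.
Unit clause (NOT m_41) forces m_41 = false.
Unit clause (m_42) forces m_42 = true.
Now (NOT m_42) is unsatisfied and unit — conflict.
Both values of m_21 lead to a conflict.
Both values of m_12 lead to a conflict.
That branch fails; take m_11 = true instead.
Unit clause (NOT m_21) forces m_21 = false.
Unit clause (NOT m_31) forces m_31 = false.
Unit clause (NOT m_41) forces m_41 = false.
Branch on m_22: set m_22 = true.
Unit clause (NOT m_12) forces m_12 = false.
Unit clause (NOT m_32) forces m_32 = false.
Unit clause (m_33) forces m_33 = true.
Unit clause (NOT m_42) forces m_42 = false.
Unit clause (m_43) forces m_43 = true.
Now (NOT m_43) is unsatisfied and unit — conflict.
That branch fails; take m_22 = false instead.
Unit clause (m_23) forces m_23 = true.
Unit clause (NOT m_13) forces m_13 = false.
Unit clause (NOT m_33) forces m_33 = false.
Unit clause (m_32) forces m_32 = true.
Unit clause (NOT m_12) forces m_12 = false.
Unit clause (NOT m_42) forces m_42 = false.
Unit clause (m_43) forces m_43 = true.
Now (NOT m_43) is unsatisfied and unit — conflict.
Both values of m_22 lead to a conflict.
Both values of m_11 lead to a conflict.

UNSATISFIABLE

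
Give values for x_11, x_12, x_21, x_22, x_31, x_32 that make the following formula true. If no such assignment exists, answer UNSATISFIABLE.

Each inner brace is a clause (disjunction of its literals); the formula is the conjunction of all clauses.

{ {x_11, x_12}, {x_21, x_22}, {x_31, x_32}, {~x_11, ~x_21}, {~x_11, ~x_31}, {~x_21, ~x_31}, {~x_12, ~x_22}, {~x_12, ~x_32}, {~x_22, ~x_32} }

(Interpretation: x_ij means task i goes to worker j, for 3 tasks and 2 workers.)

UNSATISFIABLE

Try x_11 = 1.
(~x_21) alone gives x_21 = 0.
(x_22) alone gives x_22 = 1.
(~x_31) alone gives x_31 = 0.
(x_32) alone gives x_32 = 1.
That conflicts with the unit clause (~x_32).
So x_11 must be the other value — set x_11 = 0.
(x_12) alone gives x_12 = 1.
(~x_22) alone gives x_22 = 0.
(x_21) alone gives x_21 = 1.
(~x_31) alone gives x_31 = 0.
(x_32) alone gives x_32 = 1.
That conflicts with the unit clause (~x_32).
Either choice for x_11 ends in contradiction.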